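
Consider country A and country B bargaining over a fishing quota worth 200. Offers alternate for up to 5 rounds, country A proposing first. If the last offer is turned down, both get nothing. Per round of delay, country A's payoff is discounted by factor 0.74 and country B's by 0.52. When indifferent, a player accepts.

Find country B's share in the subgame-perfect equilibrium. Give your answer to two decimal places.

Solve by backward induction from round 5.
Round 5 (country A proposes): country B will accept anything ≥ 0, so country A offers 0 and keeps 200.
Round 4 (country B proposes): country A can get 200 next round, worth 0.74 × 200 = 148 now, so country B offers 148, keeping 52.
Round 3 (country A proposes): country B can get 52 next round, worth 0.52 × 52 = 27.04 now, so country A offers 27.04, keeping 172.96.
Round 2 (country B proposes): country A can get 172.96 next round, worth 0.74 × 172.96 = 127.9904 now; country B offers that and keeps 72.0096.
Round 1 (country A proposes): country B can get 72.0096 next round, worth 0.52 × 72.0096 = 37.444992 now. Country A offers 37.444992 and keeps 200 − 37.444992 = 162.555008.

37.44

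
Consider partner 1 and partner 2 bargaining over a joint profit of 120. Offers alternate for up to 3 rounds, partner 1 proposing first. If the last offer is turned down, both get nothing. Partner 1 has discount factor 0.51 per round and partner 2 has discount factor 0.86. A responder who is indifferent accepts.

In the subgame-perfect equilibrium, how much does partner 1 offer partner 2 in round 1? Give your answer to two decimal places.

Round 3 (partner 1 proposes): partner 2 will accept anything ≥ 0, so partner 1 offers 0 and keeps 120.
Round 2 (partner 2 proposes): partner 1 can get 120 next round, worth 0.51 × 120 = 61.2 now; partner 2 offers that and keeps 58.8.
Round 1 (partner 1 proposes): partner 2 can get 58.8 next round, worth 0.86 × 58.8 = 50.568 now. Partner 1 offers 50.568 and keeps 120 − 50.568 = 69.432.

50.57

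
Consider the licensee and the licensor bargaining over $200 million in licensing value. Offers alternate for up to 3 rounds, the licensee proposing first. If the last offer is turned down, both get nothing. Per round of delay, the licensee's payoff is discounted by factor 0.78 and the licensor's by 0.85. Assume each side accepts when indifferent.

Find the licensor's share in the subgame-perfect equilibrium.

Work backward from the last round.
Round 3 (the licensee proposes): rejection yields 0 for the licensor; the licensee offers 0 and keeps 200.
Round 2 (the licensor proposes): the licensee can get 200 next round, worth 0.78 × 200 = 156 now; the licensor offers that and keeps 44.
Round 1 (the licensee proposes): the licensor can get 44 next round, worth 0.85 × 44 = 37.4 now. The licensee offers 37.4 and keeps 200 − 37.4 = 162.6.

37.4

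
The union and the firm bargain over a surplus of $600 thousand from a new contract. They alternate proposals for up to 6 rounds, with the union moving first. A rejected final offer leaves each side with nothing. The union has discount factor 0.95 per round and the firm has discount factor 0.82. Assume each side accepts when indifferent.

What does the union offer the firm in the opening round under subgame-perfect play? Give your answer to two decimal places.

342.33

Round 6 (the firm proposes): the union will accept anything ≥ 0, so the firm offers 0 and keeps 600.
Round 5 (the union proposes): the firm can get 600 next round, worth 0.82 × 600 = 492 now, so the union offers 492, keeping 108.
Round 4 (the firm proposes): the union can get 108 next round, worth 0.95 × 108 = 102.6 now, so the firm offers 102.6, keeping 497.4.
Round 3 (the union proposes): the firm can get 497.4 next round, worth 0.82 × 497.4 = 407.868 now; the union offers that and keeps 192.132.
Round 2 (the firm proposes): the union can get 192.132 next round, worth 0.95 × 192.132 = 182.5254 now; the firm offers that and keeps 417.4746.
Round 1 (the union proposes): the firm can get 417.4746 next round, worth 0.82 × 417.4746 = 342.329172 now, so the union offers 342.329172, keeping 257.670828.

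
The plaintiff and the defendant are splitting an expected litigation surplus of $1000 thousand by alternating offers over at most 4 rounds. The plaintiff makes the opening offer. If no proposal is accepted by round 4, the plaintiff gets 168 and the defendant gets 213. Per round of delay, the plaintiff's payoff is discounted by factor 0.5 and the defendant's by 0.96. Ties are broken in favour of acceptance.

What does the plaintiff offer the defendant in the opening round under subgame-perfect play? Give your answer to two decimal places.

Work backward from the last round.
Round 4 (the defendant proposes): the plaintiff gets 168 if talks fail, so the defendant offers 168 and keeps 832.
Round 3 (the plaintiff proposes): the defendant can get 832 next round, worth 0.96 × 832 = 798.72 now, so the plaintiff offers 798.72, keeping 201.28.
Round 2 (the defendant proposes): the plaintiff can get 201.28 next round, worth 0.5 × 201.28 = 100.64 now; the defendant offers that and keeps 899.36.
Round 1 (the plaintiff proposes): the defendant can get 899.36 next round, worth 0.96 × 899.36 = 863.3856 now, so the plaintiff offers 863.3856, keeping 136.6144.

863.39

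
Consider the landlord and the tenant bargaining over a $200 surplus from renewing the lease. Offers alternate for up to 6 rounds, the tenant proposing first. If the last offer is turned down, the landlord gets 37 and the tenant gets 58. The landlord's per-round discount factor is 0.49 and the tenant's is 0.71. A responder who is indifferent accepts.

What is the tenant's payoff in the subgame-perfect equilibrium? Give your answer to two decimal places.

Round 6 (the landlord proposes): the tenant gets 58 if talks fail, so the landlord offers 58 and keeps 142.
Round 5 (the tenant proposes): the landlord can get 142 next round, worth 0.49 × 142 = 69.58 now, so the tenant offers 69.58, keeping 130.42.
Round 4 (the landlord proposes): the tenant can get 130.42 next round, worth 0.71 × 130.42 = 92.5982 now, so the landlord offers 92.5982, keeping 107.4018.
Round 3 (the tenant proposes): the landlord can get 107.4018 next round, worth 0.49 × 107.4018 = 52.626882 now. The tenant offers 52.626882 and keeps 200 − 52.626882 = 147.373118.
Round 2 (the landlord proposes): the tenant can get 147.373118 next round, worth 0.71 × 147.373118 = 104.63491378 now. The landlord offers 104.63491378 and keeps 200 − 104.63491378 = 95.36508622.
Round 1 (the tenant proposes): the landlord can get 95.36508622 next round, worth 0.49 × 95.36508622 = 46.7288922478 now, so the tenant offers 46.7288922478, keeping 153.2711077522.

153.27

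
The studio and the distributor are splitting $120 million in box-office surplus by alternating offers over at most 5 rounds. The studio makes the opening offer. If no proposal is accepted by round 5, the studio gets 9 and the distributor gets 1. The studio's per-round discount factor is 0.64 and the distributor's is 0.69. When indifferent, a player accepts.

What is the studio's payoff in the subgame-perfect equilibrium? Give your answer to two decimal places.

Solve by backward induction from round 5.
Round 5 (the studio proposes): the distributor gets 1 if talks fail, so the studio offers 1 and keeps 119.
Round 4 (the distributor proposes): the studio can get 119 next round, worth 0.64 × 119 = 76.16 now. The distributor offers 76.16 and keeps 120 − 76.16 = 43.84.
Round 3 (the studio proposes): the distributor can get 43.84 next round, worth 0.69 × 43.84 = 30.2496 now. The studio offers 30.2496 and keeps 120 − 30.2496 = 89.7504.
Round 2 (the distributor proposes): the studio can get 89.7504 next round, worth 0.64 × 89.7504 = 57.440256 now; the distributor offers that and keeps 62.559744.
Round 1 (the studio proposes): the distributor can get 62.559744 next round, worth 0.69 × 62.559744 = 43.16622336 now, so the studio offers 43.16622336, keeping 76.83377664.

76.83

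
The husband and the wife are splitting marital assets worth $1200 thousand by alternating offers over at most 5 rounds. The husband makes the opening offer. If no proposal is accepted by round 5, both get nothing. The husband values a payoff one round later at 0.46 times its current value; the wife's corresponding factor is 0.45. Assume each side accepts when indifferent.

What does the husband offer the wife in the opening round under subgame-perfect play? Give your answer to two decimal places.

Round 5 (the husband proposes): the wife will accept anything ≥ 0, so the husband offers 0 and keeps 1200.
Round 4 (the wife proposes): the husband can get 1200 next round, worth 0.46 × 1200 = 552 now. The wife offers 552 and keeps 1200 − 552 = 648.
Round 3 (the husband proposes): the wife can get 648 next round, worth 0.45 × 648 = 291.6 now. The husband offers 291.6 and keeps 1200 − 291.6 = 908.4.
Round 2 (the wife proposes): the husband can get 908.4 next round, worth 0.46 × 908.4 = 417.864 now; the wife offers that and keeps 782.136.
Round 1 (the husband proposes): the wife can get 782.136 next round, worth 0.45 × 782.136 = 351.9612 now; the husband offers that and keeps 848.0388.

351.96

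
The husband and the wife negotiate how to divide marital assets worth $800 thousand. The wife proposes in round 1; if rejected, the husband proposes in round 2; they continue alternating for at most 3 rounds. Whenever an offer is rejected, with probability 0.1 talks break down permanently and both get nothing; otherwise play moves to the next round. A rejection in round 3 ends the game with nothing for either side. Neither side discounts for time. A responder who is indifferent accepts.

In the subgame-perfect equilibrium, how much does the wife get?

Round 3 (the wife proposes): rejection yields 0 for the husband; the wife offers 0 and keeps 800.
Round 2 (the husband proposes): rejecting gives the wife an expected 0.9 × 800 = 720, so the husband offers 720, keeping 80.
Round 1 (the wife proposes): rejecting gives the husband an expected 0.9 × 80 = 72; the wife offers that and keeps 728.

728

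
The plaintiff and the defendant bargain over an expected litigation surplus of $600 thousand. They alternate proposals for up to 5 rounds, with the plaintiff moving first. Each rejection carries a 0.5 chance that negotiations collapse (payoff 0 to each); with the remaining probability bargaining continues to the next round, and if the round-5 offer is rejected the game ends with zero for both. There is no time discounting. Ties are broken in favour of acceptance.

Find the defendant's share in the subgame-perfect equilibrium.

187.5

By backward induction:
Round 5 (the plaintiff proposes): rejection yields 0 for the defendant; the plaintiff offers 0 and keeps 600.
Round 4 (the defendant proposes): rejecting gives the plaintiff an expected 0.5 × 600 = 300, so the defendant offers 300, keeping 300.
Round 3 (the plaintiff proposes): rejecting gives the defendant an expected 0.5 × 300 = 150; the plaintiff offers that and keeps 450.
Round 2 (the defendant proposes): rejecting gives the plaintiff an expected 0.5 × 450 = 225. The defendant offers 225 and keeps 600 − 225 = 375.
Round 1 (the plaintiff proposes): rejecting gives the defendant an expected 0.5 × 375 = 187.5. The plaintiff offers 187.5 and keeps 600 − 187.5 = 412.5.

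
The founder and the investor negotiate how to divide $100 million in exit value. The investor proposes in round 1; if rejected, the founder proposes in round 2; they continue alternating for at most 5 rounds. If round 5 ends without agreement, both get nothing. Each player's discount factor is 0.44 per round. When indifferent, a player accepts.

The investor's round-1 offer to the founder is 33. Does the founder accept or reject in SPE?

Work out the founder's continuation value if the offer is rejected.
Round 5 (the investor proposes): the founder will accept anything ≥ 0, so the investor offers 0 and keeps 100.
Round 4 (the founder proposes): the investor can get 100 next round, worth 0.44 × 100 = 44 now. The founder offers 44 and keeps 100 − 44 = 56.
Round 3 (the investor proposes): the founder can get 56 next round, worth 0.44 × 56 = 24.64 now. The investor offers 24.64 and keeps 100 − 24.64 = 75.36.
Round 2 (the founder proposes): the investor can get 75.36 next round, worth 0.44 × 75.36 = 33.1584 now, so the founder offers 33.1584, keeping 66.8416.
So by rejecting in round 1, the founder gets 66.8416 next round, worth 0.44 × 66.8416 = 29.410304 now.
Offer 33 ≥ 29.410304, so the founder accepts.

Accept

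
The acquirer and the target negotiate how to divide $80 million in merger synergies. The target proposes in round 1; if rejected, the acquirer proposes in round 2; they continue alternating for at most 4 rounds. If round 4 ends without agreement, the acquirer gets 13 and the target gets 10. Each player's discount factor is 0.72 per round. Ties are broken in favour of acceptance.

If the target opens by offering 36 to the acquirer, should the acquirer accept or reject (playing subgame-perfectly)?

Work out the acquirer's continuation value if the offer is rejected.
Round 4 (the acquirer proposes): the target gets 10 if talks fail, so the acquirer offers 10 and keeps 70.
Round 3 (the target proposes): the acquirer can get 70 next round, worth 0.72 × 70 = 50.4 now, so the target offers 50.4, keeping 29.6.
Round 2 (the acquirer proposes): the target can get 29.6 next round, worth 0.72 × 29.6 = 21.312 now; the acquirer offers that and keeps 58.688.
So by rejecting in round 1, the acquirer gets 58.688 next round, worth 0.72 × 58.688 = 42.25536 now.
Offer 36 < 42.25536, so the acquirer rejects.

Reject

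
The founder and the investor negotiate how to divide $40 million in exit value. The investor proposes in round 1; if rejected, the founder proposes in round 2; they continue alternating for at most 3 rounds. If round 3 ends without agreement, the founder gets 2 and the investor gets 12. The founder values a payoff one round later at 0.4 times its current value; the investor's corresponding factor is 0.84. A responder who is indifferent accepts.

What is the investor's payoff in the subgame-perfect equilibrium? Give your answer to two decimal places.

Round 3 (the investor proposes): the founder gets 2 if talks fail, so the investor offers 2 and keeps 38.
Round 2 (the founder proposes): the investor can get 38 next round, worth 0.84 × 38 = 31.92 now; the founder offers that and keeps 8.08.
Round 1 (the investor proposes): the founder can get 8.08 next round, worth 0.4 × 8.08 = 3.232 now; the investor offers that and keeps 36.768.

36.77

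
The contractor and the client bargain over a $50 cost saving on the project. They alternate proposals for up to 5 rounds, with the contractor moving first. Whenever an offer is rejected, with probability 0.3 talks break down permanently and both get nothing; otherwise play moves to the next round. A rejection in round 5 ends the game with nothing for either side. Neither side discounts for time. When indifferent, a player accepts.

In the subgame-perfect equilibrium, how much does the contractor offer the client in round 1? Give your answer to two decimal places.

Round 5 (the contractor proposes): the client will accept anything ≥ 0, so the contractor offers 0 and keeps 50.
Round 4 (the client proposes): rejecting gives the contractor an expected 0.7 × 50 = 35; the client offers that and keeps 15.
Round 3 (the contractor proposes): rejecting gives the client an expected 0.7 × 15 = 10.5, so the contractor offers 10.5, keeping 39.5.
Round 2 (the client proposes): rejecting gives the contractor an expected 0.7 × 39.5 = 27.65, so the client offers 27.65, keeping 22.35.
Round 1 (the contractor proposes): rejecting gives the client an expected 0.7 × 22.35 = 15.645. The contractor offers 15.645 and keeps 50 − 15.645 = 34.355.

15.65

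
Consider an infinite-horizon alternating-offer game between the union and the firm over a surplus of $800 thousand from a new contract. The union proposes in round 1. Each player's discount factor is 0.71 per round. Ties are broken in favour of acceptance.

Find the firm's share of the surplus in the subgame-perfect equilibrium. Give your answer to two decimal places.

332.16

When the union proposes, the firm accepts any offer worth at least 0.71 times what the firm would get by proposing next round; and vice versa.
This gives x = 800 − 0.71y and y = 800 − 0.71x, where x and y are each side's share when it proposes.
Hence (1 − 0.71·0.71)x = 800(1 − 0.71), i.e. 0.4959·x = 232.
x ≈ 467.8363; the firm's share is 800 − x ≈ 332.1637.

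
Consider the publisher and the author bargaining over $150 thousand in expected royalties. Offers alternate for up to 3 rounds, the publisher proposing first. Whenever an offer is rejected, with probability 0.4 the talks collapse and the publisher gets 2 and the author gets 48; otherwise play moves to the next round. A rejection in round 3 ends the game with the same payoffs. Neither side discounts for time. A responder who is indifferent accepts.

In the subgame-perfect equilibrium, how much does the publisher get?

By backward induction:
Round 3 (the publisher proposes): the author gets 48 if talks fail, so the publisher offers 48 and keeps 102.
Round 2 (the author proposes): rejecting gives the publisher an expected 0.6 × 102 + 0.4 × 2 = 62; the author offers that and keeps 88.
Round 1 (the publisher proposes): rejecting gives the author an expected 0.6 × 88 + 0.4 × 48 = 72. The publisher offers 72 and keeps 150 − 72 = 78.

78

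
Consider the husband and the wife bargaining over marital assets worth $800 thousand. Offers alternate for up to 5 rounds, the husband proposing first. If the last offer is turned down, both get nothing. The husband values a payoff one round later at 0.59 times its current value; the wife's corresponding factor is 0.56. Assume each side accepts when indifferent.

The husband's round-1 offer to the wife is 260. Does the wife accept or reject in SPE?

Accept

Round 5 (the husband proposes): rejection yields 0 for the wife; the husband offers 0 and keeps 800.
Round 4 (the wife proposes): the husband can get 800 next round, worth 0.59 × 800 = 472 now. The wife offers 472 and keeps 800 − 472 = 328.
Round 3 (the husband proposes): the wife can get 328 next round, worth 0.56 × 328 = 183.68 now; the husband offers that and keeps 616.32.
Round 2 (the wife proposes): the husband can get 616.32 next round, worth 0.59 × 616.32 = 363.6288 now. The wife offers 363.6288 and keeps 800 − 363.6288 = 436.3712.
So by rejecting in round 1, the wife gets 436.3712 next round, worth 0.56 × 436.3712 = 244.367872 now.
Offer 260 ≥ 244.367872, so the wife accepts.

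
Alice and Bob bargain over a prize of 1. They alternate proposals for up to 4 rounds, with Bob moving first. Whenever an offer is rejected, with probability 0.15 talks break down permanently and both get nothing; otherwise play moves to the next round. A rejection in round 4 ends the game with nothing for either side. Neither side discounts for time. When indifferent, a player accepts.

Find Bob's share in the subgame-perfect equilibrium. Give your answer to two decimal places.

Round 4 (Alice proposes): rejection yields 0 for Bob; Alice offers 0 and keeps 1.
Round 3 (Bob proposes): rejecting gives Alice an expected 0.85 × 1 = 0.85; Bob offers that and keeps 0.15.
Round 2 (Alice proposes): rejecting gives Bob an expected 0.85 × 0.15 = 0.1275; Alice offers that and keeps 0.8725.
Round 1 (Bob proposes): rejecting gives Alice an expected 0.85 × 0.8725 = 0.741625; Bob offers that and keeps 0.258375.

0.26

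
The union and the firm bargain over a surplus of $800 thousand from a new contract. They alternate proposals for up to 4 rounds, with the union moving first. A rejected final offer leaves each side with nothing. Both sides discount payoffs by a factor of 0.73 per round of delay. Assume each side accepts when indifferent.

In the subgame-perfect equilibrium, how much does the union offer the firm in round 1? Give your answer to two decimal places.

468.89

Round 4 (the firm proposes): the union will accept anything ≥ 0, so the firm offers 0 and keeps 800.
Round 3 (the union proposes): the firm can get 800 next round, worth 0.73 × 800 = 584 now. The union offers 584 and keeps 800 − 584 = 216.
Round 2 (the firm proposes): the union can get 216 next round, worth 0.73 × 216 = 157.68 now; the firm offers that and keeps 642.32.
Round 1 (the union proposes): the firm can get 642.32 next round, worth 0.73 × 642.32 = 468.8936 now. The union offers 468.8936 and keeps 800 − 468.8936 = 331.1064.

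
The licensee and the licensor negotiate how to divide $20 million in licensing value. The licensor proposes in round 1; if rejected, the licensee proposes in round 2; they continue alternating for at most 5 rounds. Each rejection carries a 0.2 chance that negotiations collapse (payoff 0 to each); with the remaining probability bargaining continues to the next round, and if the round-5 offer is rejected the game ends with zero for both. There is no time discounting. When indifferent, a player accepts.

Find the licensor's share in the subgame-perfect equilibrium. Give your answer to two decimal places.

Round 5 (the licensor proposes): the licensee will accept anything ≥ 0, so the licensor offers 0 and keeps 20.
Round 4 (the licensee proposes): rejecting gives the licensor an expected 0.8 × 20 = 16. The licensee offers 16 and keeps 20 − 16 = 4.
Round 3 (the licensor proposes): rejecting gives the licensee an expected 0.8 × 4 = 3.2; the licensor offers that and keeps 16.8.
Round 2 (the licensee proposes): rejecting gives the licensor an expected 0.8 × 16.8 = 13.44; the licensee offers that and keeps 6.56.
Round 1 (the licensor proposes): rejecting gives the licensee an expected 0.8 × 6.56 = 5.248; the licensor offers that and keeps 14.752.

14.75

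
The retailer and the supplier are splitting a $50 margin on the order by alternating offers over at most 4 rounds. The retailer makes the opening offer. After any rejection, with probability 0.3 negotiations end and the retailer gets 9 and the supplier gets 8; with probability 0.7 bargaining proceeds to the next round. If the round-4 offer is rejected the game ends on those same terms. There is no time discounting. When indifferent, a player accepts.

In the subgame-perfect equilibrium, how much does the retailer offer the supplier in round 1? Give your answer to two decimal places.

Round 4 (the supplier proposes): the retailer gets 9 if talks fail, so the supplier offers 9 and keeps 41.
Round 3 (the retailer proposes): rejecting gives the supplier an expected 0.7 × 41 + 0.3 × 8 = 31.1, so the retailer offers 31.1, keeping 18.9.
Round 2 (the supplier proposes): rejecting gives the retailer an expected 0.7 × 18.9 + 0.3 × 9 = 15.93, so the supplier offers 15.93, keeping 34.07.
Round 1 (the retailer proposes): rejecting gives the supplier an expected 0.7 × 34.07 + 0.3 × 8 = 26.249; the retailer offers that and keeps 23.751.

26.25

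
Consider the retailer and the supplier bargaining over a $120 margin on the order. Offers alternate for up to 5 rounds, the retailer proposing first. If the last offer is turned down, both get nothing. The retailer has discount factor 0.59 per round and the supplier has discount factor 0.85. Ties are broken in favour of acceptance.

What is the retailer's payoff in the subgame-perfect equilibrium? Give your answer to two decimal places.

57.21

Round 5 (the retailer proposes): the supplier will accept anything ≥ 0, so the retailer offers 0 and keeps 120.
Round 4 (the supplier proposes): the retailer can get 120 next round, worth 0.59 × 120 = 70.8 now; the supplier offers that and keeps 49.2.
Round 3 (the retailer proposes): the supplier can get 49.2 next round, worth 0.85 × 49.2 = 41.82 now. The retailer offers 41.82 and keeps 120 − 41.82 = 78.18.
Round 2 (the supplier proposes): the retailer can get 78.18 next round, worth 0.59 × 78.18 = 46.1262 now, so the supplier offers 46.1262, keeping 73.8738.
Round 1 (the retailer proposes): the supplier can get 73.8738 next round, worth 0.85 × 73.8738 = 62.79273 now. The retailer offers 62.79273 and keeps 120 − 62.79273 = 57.20727.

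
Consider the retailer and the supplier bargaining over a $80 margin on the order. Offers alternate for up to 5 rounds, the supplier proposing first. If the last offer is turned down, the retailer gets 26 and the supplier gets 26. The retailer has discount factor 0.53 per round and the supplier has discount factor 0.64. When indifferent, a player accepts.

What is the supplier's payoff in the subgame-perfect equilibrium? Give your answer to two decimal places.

Round 5 (the supplier proposes): the retailer gets 26 if talks fail, so the supplier offers 26 and keeps 54.
Round 4 (the retailer proposes): the supplier can get 54 next round, worth 0.64 × 54 = 34.56 now; the retailer offers that and keeps 45.44.
Round 3 (the supplier proposes): the retailer can get 45.44 next round, worth 0.53 × 45.44 = 24.0832 now. The supplier offers 24.0832 and keeps 80 − 24.0832 = 55.9168.
Round 2 (the retailer proposes): the supplier can get 55.9168 next round, worth 0.64 × 55.9168 = 35.786752 now, so the retailer offers 35.786752, keeping 44.213248.
Round 1 (the supplier proposes): the retailer can get 44.213248 next round, worth 0.53 × 44.213248 = 23.43302144 now, so the supplier offers 23.43302144, keeping 56.56697856.

56.57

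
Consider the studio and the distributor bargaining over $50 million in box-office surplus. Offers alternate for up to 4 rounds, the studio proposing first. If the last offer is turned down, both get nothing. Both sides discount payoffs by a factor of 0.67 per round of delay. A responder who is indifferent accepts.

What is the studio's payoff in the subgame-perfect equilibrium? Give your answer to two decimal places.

Round 4 (the distributor proposes): the studio will accept anything ≥ 0, so the distributor offers 0 and keeps 50.
Round 3 (the studio proposes): the distributor can get 50 next round, worth 0.67 × 50 = 33.5 now; the studio offers that and keeps 16.5.
Round 2 (the distributor proposes): the studio can get 16.5 next round, worth 0.67 × 16.5 = 11.055 now, so the distributor offers 11.055, keeping 38.945.
Round 1 (the studio proposes): the distributor can get 38.945 next round, worth 0.67 × 38.945 = 26.09315 now; the studio offers that and keeps 23.90685.

23.91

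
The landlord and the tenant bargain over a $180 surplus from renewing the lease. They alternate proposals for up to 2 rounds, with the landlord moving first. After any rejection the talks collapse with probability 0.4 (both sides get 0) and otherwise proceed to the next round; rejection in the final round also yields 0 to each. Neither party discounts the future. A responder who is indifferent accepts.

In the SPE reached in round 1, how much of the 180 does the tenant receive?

108

By backward induction:
Round 2 (the tenant proposes): the landlord will accept anything ≥ 0, so the tenant offers 0 and keeps 180.
Round 1 (the landlord proposes): rejecting gives the tenant an expected 0.6 × 180 = 108, so the landlord offers 108, keeping 72.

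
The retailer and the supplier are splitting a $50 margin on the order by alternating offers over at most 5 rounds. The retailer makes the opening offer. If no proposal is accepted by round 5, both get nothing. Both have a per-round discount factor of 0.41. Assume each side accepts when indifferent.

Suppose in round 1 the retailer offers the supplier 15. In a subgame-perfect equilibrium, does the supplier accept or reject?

Round 5 (the retailer proposes): the supplier will accept anything ≥ 0, so the retailer offers 0 and keeps 50.
Round 4 (the supplier proposes): the retailer can get 50 next round, worth 0.41 × 50 = 20.5 now. The supplier offers 20.5 and keeps 50 − 20.5 = 29.5.
Round 3 (the retailer proposes): the supplier can get 29.5 next round, worth 0.41 × 29.5 = 12.095 now. The retailer offers 12.095 and keeps 50 − 12.095 = 37.905.
Round 2 (the supplier proposes): the retailer can get 37.905 next round, worth 0.41 × 37.905 = 15.54105 now. The supplier offers 15.54105 and keeps 50 − 15.54105 = 34.45895.
So by rejecting in round 1, the supplier gets 34.45895 next round, worth 0.41 × 34.45895 = 14.1281695 now.
Offer 15 ≥ 14.1281695, so the supplier accepts.

Accept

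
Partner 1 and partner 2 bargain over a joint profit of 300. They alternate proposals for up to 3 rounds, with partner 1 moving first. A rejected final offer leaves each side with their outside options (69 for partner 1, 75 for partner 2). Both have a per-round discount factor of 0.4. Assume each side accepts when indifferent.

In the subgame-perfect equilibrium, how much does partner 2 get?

84

Solve by backward induction from round 3.
Round 3 (partner 1 proposes): partner 2 gets 75 if talks fail, so partner 1 offers 75 and keeps 225.
Round 2 (partner 2 proposes): partner 1 can get 225 next round, worth 0.4 × 225 = 90 now, so partner 2 offers 90, keeping 210.
Round 1 (partner 1 proposes): partner 2 can get 210 next round, worth 0.4 × 210 = 84 now; partner 1 offers that and keeps 216.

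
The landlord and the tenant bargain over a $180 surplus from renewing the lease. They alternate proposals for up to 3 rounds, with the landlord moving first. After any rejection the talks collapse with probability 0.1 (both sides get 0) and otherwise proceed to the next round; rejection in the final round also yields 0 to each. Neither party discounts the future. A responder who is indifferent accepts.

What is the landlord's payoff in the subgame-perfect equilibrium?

Round 3 (the landlord proposes): rejection yields 0 for the tenant; the landlord offers 0 and keeps 180.
Round 2 (the tenant proposes): rejecting gives the landlord an expected 0.9 × 180 = 162. The tenant offers 162 and keeps 180 − 162 = 18.
Round 1 (the landlord proposes): rejecting gives the tenant an expected 0.9 × 18 = 16.2; the landlord offers that and keeps 163.8.

163.8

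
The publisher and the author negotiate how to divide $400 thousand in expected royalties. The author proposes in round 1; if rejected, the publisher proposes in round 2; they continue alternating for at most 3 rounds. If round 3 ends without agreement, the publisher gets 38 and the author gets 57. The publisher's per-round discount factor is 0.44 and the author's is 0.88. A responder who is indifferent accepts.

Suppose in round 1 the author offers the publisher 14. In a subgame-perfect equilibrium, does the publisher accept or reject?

Round 3 (the author proposes): the publisher gets 38 if talks fail, so the author offers 38 and keeps 362.
Round 2 (the publisher proposes): the author can get 362 next round, worth 0.88 × 362 = 318.56 now. The publisher offers 318.56 and keeps 400 − 318.56 = 81.44.
So by rejecting in round 1, the publisher gets 81.44 next round, worth 0.44 × 81.44 = 35.8336 now.
Offer 14 < 35.8336, so the publisher rejects.

Reject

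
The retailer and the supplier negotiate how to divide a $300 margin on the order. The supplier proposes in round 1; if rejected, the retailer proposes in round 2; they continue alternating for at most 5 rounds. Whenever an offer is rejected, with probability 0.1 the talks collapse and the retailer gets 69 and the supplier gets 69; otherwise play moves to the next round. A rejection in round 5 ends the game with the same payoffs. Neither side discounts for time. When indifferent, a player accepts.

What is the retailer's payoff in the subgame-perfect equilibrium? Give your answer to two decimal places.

Round 5 (the supplier proposes): the retailer gets 69 if talks fail, so the supplier offers 69 and keeps 231.
Round 4 (the retailer proposes): rejecting gives the supplier an expected 0.9 × 231 + 0.1 × 69 = 214.8; the retailer offers that and keeps 85.2.
Round 3 (the supplier proposes): rejecting gives the retailer an expected 0.9 × 85.2 + 0.1 × 69 = 83.58; the supplier offers that and keeps 216.42.
Round 2 (the retailer proposes): rejecting gives the supplier an expected 0.9 × 216.42 + 0.1 × 69 = 201.678; the retailer offers that and keeps 98.322.
Round 1 (the supplier proposes): rejecting gives the retailer an expected 0.9 × 98.322 + 0.1 × 69 = 95.3898. The supplier offers 95.3898 and keeps 300 − 95.3898 = 204.6102.

95.39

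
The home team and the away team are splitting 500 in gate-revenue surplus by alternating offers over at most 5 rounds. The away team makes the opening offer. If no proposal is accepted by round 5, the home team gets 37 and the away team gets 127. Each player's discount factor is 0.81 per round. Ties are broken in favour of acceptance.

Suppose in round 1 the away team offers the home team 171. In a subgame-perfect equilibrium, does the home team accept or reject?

Round 5 (the away team proposes): the home team gets 37 if talks fail, so the away team offers 37 and keeps 463.
Round 4 (the home team proposes): the away team can get 463 next round, worth 0.81 × 463 = 375.03 now. The home team offers 375.03 and keeps 500 − 375.03 = 124.97.
Round 3 (the away team proposes): the home team can get 124.97 next round, worth 0.81 × 124.97 = 101.2257 now; the away team offers that and keeps 398.7743.
Round 2 (the home team proposes): the away team can get 398.7743 next round, worth 0.81 × 398.7743 = 323.007183 now; the home team offers that and keeps 176.992817.
So by rejecting in round 1, the home team gets 176.992817 next round, worth 0.81 × 176.992817 = 143.36418177 now.
Offer 171 ≥ 143.36418177, so the home team accepts.

Accept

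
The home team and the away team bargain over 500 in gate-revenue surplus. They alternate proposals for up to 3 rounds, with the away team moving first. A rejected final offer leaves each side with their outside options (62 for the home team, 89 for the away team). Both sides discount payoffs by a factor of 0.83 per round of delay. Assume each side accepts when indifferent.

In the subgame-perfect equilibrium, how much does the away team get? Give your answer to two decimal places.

386.74

By backward induction:
Round 3 (the away team proposes): the home team gets 62 if talks fail, so the away team offers 62 and keeps 438.
Round 2 (the home team proposes): the away team can get 438 next round, worth 0.83 × 438 = 363.54 now; the home team offers that and keeps 136.46.
Round 1 (the away team proposes): the home team can get 136.46 next round, worth 0.83 × 136.46 = 113.2618 now; the away team offers that and keeps 386.7382.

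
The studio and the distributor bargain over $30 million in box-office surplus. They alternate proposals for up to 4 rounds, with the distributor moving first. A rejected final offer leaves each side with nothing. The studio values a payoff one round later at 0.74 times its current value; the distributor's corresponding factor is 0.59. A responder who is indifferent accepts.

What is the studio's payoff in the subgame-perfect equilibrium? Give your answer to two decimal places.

By backward induction:
Round 4 (the studio proposes): rejection yields 0 for the distributor; the studio offers 0 and keeps 30.
Round 3 (the distributor proposes): the studio can get 30 next round, worth 0.74 × 30 = 22.2 now; the distributor offers that and keeps 7.8.
Round 2 (the studio proposes): the distributor can get 7.8 next round, worth 0.59 × 7.8 = 4.602 now. The studio offers 4.602 and keeps 30 − 4.602 = 25.398.
Round 1 (the distributor proposes): the studio can get 25.398 next round, worth 0.74 × 25.398 = 18.79452 now, so the distributor offers 18.79452, keeping 11.20548.

18.79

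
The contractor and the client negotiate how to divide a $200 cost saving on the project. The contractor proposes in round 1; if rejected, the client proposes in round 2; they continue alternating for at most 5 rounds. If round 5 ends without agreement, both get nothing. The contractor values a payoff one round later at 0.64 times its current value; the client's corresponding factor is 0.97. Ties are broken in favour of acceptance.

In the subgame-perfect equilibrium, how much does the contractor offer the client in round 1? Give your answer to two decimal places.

113.20

Round 5 (the contractor proposes): rejection yields 0 for the client; the contractor offers 0 and keeps 200.
Round 4 (the client proposes): the contractor can get 200 next round, worth 0.64 × 200 = 128 now; the client offers that and keeps 72.
Round 3 (the contractor proposes): the client can get 72 next round, worth 0.97 × 72 = 69.84 now; the contractor offers that and keeps 130.16.
Round 2 (the client proposes): the contractor can get 130.16 next round, worth 0.64 × 130.16 = 83.3024 now, so the client offers 83.3024, keeping 116.6976.
Round 1 (the contractor proposes): the client can get 116.6976 next round, worth 0.97 × 116.6976 = 113.196672 now. The contractor offers 113.196672 and keeps 200 − 113.196672 = 86.803328.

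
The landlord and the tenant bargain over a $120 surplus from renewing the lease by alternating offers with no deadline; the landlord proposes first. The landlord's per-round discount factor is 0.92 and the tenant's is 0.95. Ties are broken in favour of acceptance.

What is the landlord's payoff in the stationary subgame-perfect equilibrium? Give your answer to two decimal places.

When the landlord proposes, the tenant accepts any offer worth at least 0.95 times what the tenant would get by proposing next round; and vice versa.
This gives x = 120 − 0.95y and y = 120 − 0.92x, where x and y are each side's share when it proposes.
Hence (1 − 0.95·0.92)x = 120(1 − 0.95), i.e. 0.126·x = 6.
x ≈ 47.6190; the tenant's share is 120 − x ≈ 72.3810.

47.62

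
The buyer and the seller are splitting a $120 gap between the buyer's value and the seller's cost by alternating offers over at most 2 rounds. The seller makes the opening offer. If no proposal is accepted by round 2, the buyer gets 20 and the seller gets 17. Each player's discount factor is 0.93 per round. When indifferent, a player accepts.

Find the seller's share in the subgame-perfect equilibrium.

Round 2 (the buyer proposes): the seller gets 17 if talks fail, so the buyer offers 17 and keeps 103.
Round 1 (the seller proposes): the buyer can get 103 next round, worth 0.93 × 103 = 95.79 now, so the seller offers 95.79, keeping 24.21.

24.21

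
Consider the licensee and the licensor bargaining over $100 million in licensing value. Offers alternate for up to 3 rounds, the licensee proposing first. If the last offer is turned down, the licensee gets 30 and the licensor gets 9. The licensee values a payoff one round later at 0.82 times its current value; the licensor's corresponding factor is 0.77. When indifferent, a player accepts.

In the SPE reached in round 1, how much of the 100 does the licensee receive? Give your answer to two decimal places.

80.46

Work backward from the last round.
Round 3 (the licensee proposes): the licensor gets 9 if talks fail, so the licensee offers 9 and keeps 91.
Round 2 (the licensor proposes): the licensee can get 91 next round, worth 0.82 × 91 = 74.62 now. The licensor offers 74.62 and keeps 100 − 74.62 = 25.38.
Round 1 (the licensee proposes): the licensor can get 25.38 next round, worth 0.77 × 25.38 = 19.5426 now; the licensee offers that and keeps 80.4574.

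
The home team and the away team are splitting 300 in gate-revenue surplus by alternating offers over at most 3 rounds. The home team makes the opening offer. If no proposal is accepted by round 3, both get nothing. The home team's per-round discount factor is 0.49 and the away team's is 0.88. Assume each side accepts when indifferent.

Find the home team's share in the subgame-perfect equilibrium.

Round 3 (the home team proposes): rejection yields 0 for the away team; the home team offers 0 and keeps 300.
Round 2 (the away team proposes): the home team can get 300 next round, worth 0.49 × 300 = 147 now, so the away team offers 147, keeping 153.
Round 1 (the home team proposes): the away team can get 153 next round, worth 0.88 × 153 = 134.64 now; the home team offers that and keeps 165.36.

165.36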